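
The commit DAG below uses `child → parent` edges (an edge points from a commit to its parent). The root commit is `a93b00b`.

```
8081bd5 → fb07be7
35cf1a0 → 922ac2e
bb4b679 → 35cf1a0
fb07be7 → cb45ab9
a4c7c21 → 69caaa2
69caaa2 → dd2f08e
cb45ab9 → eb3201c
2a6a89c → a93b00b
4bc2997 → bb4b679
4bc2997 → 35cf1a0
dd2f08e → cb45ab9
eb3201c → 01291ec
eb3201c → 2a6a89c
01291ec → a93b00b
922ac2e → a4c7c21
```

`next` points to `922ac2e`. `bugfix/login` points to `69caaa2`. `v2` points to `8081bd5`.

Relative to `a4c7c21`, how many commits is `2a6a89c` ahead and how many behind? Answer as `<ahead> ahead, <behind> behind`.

0 ahead, 6 behind

Reachable from 2a6a89c: {2a6a89c, a93b00b}.
Reachable from a4c7c21: {01291ec, 2a6a89c, 69caaa2, a4c7c21, a93b00b, cb45ab9, dd2f08e, eb3201c}.
Only in 2a6a89c's history (ahead): {} — 0.
Only in a4c7c21's history (behind): {01291ec, 69caaa2, a4c7c21, cb45ab9, dd2f08e, eb3201c} — 6.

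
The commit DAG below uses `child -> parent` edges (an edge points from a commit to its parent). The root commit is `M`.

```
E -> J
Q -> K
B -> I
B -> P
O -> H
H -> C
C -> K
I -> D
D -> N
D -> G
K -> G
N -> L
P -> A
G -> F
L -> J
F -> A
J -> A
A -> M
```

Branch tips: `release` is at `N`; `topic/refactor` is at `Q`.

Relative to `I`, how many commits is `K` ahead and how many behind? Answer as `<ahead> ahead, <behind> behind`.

1 ahead, 5 behind

Reachable from K: {A, F, G, K, M}.
Reachable from I: {A, D, F, G, I, J, L, M, N}.
Only in K's history (ahead): {K} — 1.
Only in I's history (behind): {D, I, J, L, N} — 5.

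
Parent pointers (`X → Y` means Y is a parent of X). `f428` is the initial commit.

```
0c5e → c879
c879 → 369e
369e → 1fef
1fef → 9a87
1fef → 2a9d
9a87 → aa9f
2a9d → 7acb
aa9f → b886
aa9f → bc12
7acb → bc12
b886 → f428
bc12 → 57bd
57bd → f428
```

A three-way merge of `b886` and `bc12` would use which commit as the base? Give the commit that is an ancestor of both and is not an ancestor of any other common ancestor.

f428

Ancestors of b886: {b886, f428}.
Ancestors of bc12: {57bd, bc12, f428}.
Common ancestors: {f428}.
The only common ancestor is f428, so it is the merge base.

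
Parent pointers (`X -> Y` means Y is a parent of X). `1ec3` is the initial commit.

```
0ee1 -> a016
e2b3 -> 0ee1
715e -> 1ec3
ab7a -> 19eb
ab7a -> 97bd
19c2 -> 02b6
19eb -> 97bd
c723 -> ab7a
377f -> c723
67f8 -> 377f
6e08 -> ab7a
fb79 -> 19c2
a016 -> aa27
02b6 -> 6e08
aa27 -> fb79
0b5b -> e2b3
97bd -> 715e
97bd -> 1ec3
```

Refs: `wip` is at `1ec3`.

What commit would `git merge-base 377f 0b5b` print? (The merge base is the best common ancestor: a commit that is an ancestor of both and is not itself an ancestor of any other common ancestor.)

ab7a

Ancestors of 377f: {19eb, 1ec3, 377f, 715e, 97bd, ab7a, c723}.
Ancestors of 0b5b: {02b6, 0b5b, 0ee1, 19c2, 19eb, 1ec3, 6e08, 715e, 97bd, a016, aa27, ab7a, e2b3, fb79}.
Common ancestors: {19eb, 1ec3, 715e, 97bd, ab7a}.
Among these, ab7a is not an ancestor of any other common ancestor — it is the merge base.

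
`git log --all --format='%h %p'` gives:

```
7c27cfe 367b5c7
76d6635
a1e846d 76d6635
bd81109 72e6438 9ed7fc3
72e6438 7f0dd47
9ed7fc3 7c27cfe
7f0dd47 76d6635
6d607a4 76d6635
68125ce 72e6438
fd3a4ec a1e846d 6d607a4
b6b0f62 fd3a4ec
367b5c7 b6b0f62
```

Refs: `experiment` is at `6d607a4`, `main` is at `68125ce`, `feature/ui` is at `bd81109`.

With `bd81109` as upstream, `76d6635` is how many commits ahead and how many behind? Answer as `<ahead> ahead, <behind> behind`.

Reachable from 76d6635: {76d6635}.
Reachable from bd81109: {367b5c7, 6d607a4, 72e6438, 76d6635, 7c27cfe, 7f0dd47, 9ed7fc3, a1e846d, b6b0f62, bd81109, fd3a4ec}.
Only in 76d6635's history (ahead): {} — 0.
Only in bd81109's history (behind): {367b5c7, 6d607a4, 72e6438, 7c27cfe, 7f0dd47, 9ed7fc3, a1e846d, b6b0f62, bd81109, fd3a4ec} — 10.

0 ahead, 10 behind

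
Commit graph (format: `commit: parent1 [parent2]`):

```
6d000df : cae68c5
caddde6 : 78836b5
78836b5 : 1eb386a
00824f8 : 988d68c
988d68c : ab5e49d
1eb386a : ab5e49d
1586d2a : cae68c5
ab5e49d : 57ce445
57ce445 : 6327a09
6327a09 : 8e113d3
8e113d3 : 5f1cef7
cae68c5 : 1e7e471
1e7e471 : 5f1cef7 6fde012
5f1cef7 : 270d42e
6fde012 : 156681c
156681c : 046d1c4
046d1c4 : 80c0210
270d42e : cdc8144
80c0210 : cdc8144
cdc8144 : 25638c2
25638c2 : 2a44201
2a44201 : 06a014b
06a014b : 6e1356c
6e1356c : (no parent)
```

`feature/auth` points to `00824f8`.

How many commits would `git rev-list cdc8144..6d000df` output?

Reachable from 6d000df: {046d1c4, 06a014b, 156681c, 1e7e471, 25638c2, 270d42e, 2a44201, 5f1cef7, 6d000df, 6e1356c, 6fde012, 80c0210, cae68c5, cdc8144}.
Reachable from cdc8144: {06a014b, 25638c2, 2a44201, 6e1356c, cdc8144}.
In 6d000df's history but not cdc8144's: {046d1c4, 156681c, 1e7e471, 270d42e, 5f1cef7, 6d000df, 6fde012, 80c0210, cae68c5} — 9 commits.

9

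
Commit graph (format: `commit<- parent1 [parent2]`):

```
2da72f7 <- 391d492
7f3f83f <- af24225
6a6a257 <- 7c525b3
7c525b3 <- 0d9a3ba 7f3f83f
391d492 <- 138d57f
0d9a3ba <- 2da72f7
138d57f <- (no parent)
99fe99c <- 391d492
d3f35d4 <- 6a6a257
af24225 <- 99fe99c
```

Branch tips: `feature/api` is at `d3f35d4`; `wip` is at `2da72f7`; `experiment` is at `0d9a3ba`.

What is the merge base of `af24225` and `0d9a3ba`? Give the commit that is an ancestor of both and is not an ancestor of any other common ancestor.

391d492

Ancestors of af24225: {138d57f, 391d492, 99fe99c, af24225}.
Ancestors of 0d9a3ba: {0d9a3ba, 138d57f, 2da72f7, 391d492}.
Common ancestors: {138d57f, 391d492}.
Among these, 391d492 is not an ancestor of any other common ancestor — it is the merge base.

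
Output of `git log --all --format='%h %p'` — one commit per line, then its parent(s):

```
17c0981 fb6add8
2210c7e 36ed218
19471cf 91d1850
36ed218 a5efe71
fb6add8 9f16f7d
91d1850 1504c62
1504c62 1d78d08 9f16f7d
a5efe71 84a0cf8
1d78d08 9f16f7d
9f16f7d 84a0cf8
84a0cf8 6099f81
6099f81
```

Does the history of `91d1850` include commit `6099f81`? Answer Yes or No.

Ancestors of 91d1850 (commits reachable by following parents): {1504c62, 1d78d08, 6099f81, 84a0cf8, 91d1850, 9f16f7d}.
6099f81 is in that set, so it is an ancestor of 91d1850.

Yes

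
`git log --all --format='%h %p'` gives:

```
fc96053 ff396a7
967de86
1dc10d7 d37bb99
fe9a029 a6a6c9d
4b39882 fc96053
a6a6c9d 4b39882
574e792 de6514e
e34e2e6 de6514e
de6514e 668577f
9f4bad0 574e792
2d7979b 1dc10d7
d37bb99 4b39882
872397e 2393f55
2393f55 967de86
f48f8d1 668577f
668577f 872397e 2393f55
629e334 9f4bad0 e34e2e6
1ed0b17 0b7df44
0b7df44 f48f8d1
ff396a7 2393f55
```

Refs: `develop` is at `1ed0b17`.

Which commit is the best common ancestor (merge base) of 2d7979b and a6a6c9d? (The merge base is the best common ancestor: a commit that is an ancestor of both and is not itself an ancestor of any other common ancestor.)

4b39882

Ancestors of 2d7979b: {1dc10d7, 2393f55, 2d7979b, 4b39882, 967de86, d37bb99, fc96053, ff396a7}.
Ancestors of a6a6c9d: {2393f55, 4b39882, 967de86, a6a6c9d, fc96053, ff396a7}.
Common ancestors: {2393f55, 4b39882, 967de86, fc96053, ff396a7}.
Among these, 4b39882 is not an ancestor of any other common ancestor — it is the merge base.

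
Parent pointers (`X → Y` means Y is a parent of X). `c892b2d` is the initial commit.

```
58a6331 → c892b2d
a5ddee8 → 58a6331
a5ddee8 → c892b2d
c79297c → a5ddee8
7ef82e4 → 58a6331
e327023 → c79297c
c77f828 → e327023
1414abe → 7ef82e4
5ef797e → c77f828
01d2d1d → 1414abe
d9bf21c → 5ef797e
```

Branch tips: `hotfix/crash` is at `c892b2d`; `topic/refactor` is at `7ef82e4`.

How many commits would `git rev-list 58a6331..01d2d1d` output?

Reachable from 01d2d1d: {01d2d1d, 1414abe, 58a6331, 7ef82e4, c892b2d}.
Reachable from 58a6331: {58a6331, c892b2d}.
In 01d2d1d's history but not 58a6331's: {01d2d1d, 1414abe, 7ef82e4} — 3 commits.

3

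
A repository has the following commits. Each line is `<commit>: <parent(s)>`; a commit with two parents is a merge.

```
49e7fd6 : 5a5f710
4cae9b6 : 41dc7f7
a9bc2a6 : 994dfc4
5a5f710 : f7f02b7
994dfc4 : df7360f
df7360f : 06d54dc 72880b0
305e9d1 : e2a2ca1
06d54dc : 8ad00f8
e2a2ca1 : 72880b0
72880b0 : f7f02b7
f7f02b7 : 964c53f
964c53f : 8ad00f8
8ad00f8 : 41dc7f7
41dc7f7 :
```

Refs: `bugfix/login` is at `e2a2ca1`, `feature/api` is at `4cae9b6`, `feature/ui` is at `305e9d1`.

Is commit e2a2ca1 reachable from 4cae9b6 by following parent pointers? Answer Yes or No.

No

Ancestors of 4cae9b6: {41dc7f7, 4cae9b6}.
e2a2ca1 is not in that set, so it is not an ancestor of 4cae9b6.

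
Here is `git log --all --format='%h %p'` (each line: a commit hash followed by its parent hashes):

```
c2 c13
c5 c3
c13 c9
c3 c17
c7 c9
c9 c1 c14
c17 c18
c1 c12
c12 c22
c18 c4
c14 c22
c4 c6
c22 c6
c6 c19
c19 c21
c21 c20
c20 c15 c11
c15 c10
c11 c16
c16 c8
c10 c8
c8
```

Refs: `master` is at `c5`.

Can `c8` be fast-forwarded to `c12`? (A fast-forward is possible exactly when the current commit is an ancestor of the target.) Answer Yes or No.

A fast-forward from c8 to c12 is possible iff c8 is an ancestor of c12.
Ancestors of c12: {c10, c11, c12, c15, c16, c19, c20, c21, c22, c6, c8}.
c8 is among them, so fast-forward is possible.

Yes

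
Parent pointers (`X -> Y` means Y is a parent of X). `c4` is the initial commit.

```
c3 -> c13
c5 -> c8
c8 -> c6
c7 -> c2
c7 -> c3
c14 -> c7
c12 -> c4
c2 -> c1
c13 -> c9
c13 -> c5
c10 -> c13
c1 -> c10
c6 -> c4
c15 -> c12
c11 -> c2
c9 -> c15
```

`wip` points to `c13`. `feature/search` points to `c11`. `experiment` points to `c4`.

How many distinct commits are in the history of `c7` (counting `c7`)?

13

Walking parent pointers from c7: reachable set = {c1, c10, c12, c13, c15, c2, c3, c4, c5, c6, c7, c8, c9}.
That is 13 commits.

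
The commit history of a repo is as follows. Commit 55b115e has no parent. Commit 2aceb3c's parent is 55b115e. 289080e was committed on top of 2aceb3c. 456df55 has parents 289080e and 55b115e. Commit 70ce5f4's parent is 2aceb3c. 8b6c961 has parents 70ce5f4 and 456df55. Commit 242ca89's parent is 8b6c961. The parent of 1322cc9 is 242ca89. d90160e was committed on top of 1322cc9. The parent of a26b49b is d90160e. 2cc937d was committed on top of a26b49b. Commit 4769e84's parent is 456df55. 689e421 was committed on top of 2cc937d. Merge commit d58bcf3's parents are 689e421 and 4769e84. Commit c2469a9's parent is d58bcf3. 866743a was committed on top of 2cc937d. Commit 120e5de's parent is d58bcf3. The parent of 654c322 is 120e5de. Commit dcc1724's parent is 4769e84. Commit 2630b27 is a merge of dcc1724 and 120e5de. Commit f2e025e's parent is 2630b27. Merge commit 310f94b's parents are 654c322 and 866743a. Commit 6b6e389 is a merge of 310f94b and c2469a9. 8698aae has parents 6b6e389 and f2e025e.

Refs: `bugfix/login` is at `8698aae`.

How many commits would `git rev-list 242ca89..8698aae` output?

17

Reachable from 8698aae: {120e5de, 1322cc9, 242ca89, 2630b27, 289080e, 2aceb3c, 2cc937d, 310f94b, 456df55, 4769e84, 55b115e, 654c322, 689e421, 6b6e389, 70ce5f4, 866743a, 8698aae, 8b6c961, a26b49b, c2469a9, d58bcf3, d90160e, dcc1724, f2e025e}.
Reachable from 242ca89: {242ca89, 289080e, 2aceb3c, 456df55, 55b115e, 70ce5f4, 8b6c961}.
In 8698aae's history but not 242ca89's: {120e5de, 1322cc9, 2630b27, 2cc937d, 310f94b, 4769e84, 654c322, 689e421, 6b6e389, 866743a, 8698aae, a26b49b, c2469a9, d58bcf3, d90160e, dcc1724, f2e025e} — 17 commits.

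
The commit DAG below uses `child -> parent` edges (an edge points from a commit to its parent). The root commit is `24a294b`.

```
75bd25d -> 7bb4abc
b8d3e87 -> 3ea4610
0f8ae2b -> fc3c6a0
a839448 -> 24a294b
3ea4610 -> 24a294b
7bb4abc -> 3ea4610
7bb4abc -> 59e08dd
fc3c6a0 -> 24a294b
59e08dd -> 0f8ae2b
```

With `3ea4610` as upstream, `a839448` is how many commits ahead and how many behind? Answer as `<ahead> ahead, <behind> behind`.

Reachable from a839448: {24a294b, a839448}.
Reachable from 3ea4610: {24a294b, 3ea4610}.
Only in a839448's history (ahead): {a839448} — 1.
Only in 3ea4610's history (behind): {3ea4610} — 1.

1 ahead, 1 behind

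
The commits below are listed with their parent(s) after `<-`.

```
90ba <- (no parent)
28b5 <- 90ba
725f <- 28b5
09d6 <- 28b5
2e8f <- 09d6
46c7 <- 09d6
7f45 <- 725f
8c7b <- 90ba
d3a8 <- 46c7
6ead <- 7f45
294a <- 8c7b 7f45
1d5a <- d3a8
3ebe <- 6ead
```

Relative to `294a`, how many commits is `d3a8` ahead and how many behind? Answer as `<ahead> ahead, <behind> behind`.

3 ahead, 4 behind

Reachable from d3a8: {09d6, 28b5, 46c7, 90ba, d3a8}.
Reachable from 294a: {28b5, 294a, 725f, 7f45, 8c7b, 90ba}.
Only in d3a8's history (ahead): {09d6, 46c7, d3a8} — 3.
Only in 294a's history (behind): {294a, 725f, 7f45, 8c7b} — 4.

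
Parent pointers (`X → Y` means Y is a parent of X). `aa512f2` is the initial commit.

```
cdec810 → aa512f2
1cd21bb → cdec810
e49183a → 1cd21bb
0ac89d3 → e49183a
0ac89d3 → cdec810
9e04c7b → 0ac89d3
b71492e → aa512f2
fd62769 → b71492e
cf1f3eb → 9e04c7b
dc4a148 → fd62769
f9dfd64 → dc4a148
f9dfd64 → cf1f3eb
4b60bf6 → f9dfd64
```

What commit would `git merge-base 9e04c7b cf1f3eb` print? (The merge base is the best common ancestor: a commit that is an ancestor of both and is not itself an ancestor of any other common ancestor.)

Ancestors of 9e04c7b: {0ac89d3, 1cd21bb, 9e04c7b, aa512f2, cdec810, e49183a}.
Ancestors of cf1f3eb: {0ac89d3, 1cd21bb, 9e04c7b, aa512f2, cdec810, cf1f3eb, e49183a}.
Common ancestors: {0ac89d3, 1cd21bb, 9e04c7b, aa512f2, cdec810, e49183a}.
Among these, 9e04c7b is not an ancestor of any other common ancestor — it is the merge base.

9e04c7b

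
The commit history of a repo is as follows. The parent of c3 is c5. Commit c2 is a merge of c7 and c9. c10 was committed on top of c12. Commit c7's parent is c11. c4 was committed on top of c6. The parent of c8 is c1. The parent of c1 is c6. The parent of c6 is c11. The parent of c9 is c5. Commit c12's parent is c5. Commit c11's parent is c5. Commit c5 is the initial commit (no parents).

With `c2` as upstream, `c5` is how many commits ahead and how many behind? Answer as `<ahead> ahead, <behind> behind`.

0 ahead, 4 behind

Reachable from c5: {c5}.
Reachable from c2: {c11, c2, c5, c7, c9}.
Only in c5's history (ahead): {} — 0.
Only in c2's history (behind): {c11, c2, c7, c9} — 4.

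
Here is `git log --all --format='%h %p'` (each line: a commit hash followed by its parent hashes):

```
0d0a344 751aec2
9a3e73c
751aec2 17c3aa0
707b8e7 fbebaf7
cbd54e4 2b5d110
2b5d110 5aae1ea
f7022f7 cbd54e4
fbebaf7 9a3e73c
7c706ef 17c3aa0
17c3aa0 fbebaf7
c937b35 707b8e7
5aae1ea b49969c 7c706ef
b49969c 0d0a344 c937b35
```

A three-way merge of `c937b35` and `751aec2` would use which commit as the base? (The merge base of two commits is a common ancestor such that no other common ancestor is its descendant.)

fbebaf7

Ancestors of c937b35: {707b8e7, 9a3e73c, c937b35, fbebaf7}.
Ancestors of 751aec2: {17c3aa0, 751aec2, 9a3e73c, fbebaf7}.
Common ancestors: {9a3e73c, fbebaf7}.
Among these, fbebaf7 is not an ancestor of any other common ancestor — it is the merge base.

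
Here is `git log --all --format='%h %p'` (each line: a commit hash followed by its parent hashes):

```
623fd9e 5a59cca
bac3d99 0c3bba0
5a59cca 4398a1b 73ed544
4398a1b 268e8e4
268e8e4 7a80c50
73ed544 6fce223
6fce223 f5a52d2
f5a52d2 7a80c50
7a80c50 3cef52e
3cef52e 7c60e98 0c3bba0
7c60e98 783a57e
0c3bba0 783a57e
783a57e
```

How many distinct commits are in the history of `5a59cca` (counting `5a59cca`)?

Walking parent pointers from 5a59cca: reachable set = {0c3bba0, 268e8e4, 3cef52e, 4398a1b, 5a59cca, 6fce223, 73ed544, 783a57e, 7a80c50, 7c60e98, f5a52d2}.
That is 11 commits.

11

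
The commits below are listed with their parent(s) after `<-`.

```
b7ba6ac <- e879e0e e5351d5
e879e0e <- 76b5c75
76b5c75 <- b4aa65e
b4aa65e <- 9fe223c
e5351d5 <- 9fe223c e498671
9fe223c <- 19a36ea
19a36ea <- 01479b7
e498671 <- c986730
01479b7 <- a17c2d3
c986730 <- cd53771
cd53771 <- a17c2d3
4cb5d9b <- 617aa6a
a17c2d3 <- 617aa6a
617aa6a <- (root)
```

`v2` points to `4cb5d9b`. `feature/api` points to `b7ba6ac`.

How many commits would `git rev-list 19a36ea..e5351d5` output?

5

Reachable from e5351d5: {01479b7, 19a36ea, 617aa6a, 9fe223c, a17c2d3, c986730, cd53771, e498671, e5351d5}.
Reachable from 19a36ea: {01479b7, 19a36ea, 617aa6a, a17c2d3}.
In e5351d5's history but not 19a36ea's: {9fe223c, c986730, cd53771, e498671, e5351d5} — 5 commits.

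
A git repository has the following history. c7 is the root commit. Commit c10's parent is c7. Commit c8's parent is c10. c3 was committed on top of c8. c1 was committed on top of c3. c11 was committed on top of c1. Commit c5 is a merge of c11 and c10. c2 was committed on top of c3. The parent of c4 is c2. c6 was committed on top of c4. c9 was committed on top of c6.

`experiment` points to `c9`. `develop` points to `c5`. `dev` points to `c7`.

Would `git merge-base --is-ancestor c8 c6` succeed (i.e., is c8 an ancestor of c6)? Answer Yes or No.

Ancestors of c6 (commits reachable by following parents): {c10, c2, c3, c4, c6, c7, c8}.
c8 is in that set, so it is an ancestor of c6.

Yes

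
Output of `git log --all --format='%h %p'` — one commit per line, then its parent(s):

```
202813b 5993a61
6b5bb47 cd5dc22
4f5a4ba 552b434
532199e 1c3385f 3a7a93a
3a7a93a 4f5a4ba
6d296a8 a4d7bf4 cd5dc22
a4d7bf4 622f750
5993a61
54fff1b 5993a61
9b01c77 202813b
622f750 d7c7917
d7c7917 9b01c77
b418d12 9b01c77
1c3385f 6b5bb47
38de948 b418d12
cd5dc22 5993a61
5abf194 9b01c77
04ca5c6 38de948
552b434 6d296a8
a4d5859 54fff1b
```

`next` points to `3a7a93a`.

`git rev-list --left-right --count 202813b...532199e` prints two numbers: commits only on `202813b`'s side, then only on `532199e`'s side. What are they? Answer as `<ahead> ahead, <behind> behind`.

0 ahead, 12 behind

Reachable from 202813b: {202813b, 5993a61}.
Reachable from 532199e: {1c3385f, 202813b, 3a7a93a, 4f5a4ba, 532199e, 552b434, 5993a61, 622f750, 6b5bb47, 6d296a8, 9b01c77, a4d7bf4, cd5dc22, d7c7917}.
Only in 202813b's history (ahead): {} — 0.
Only in 532199e's history (behind): {1c3385f, 3a7a93a, 4f5a4ba, 532199e, 552b434, 622f750, 6b5bb47, 6d296a8, 9b01c77, a4d7bf4, cd5dc22, d7c7917} — 12.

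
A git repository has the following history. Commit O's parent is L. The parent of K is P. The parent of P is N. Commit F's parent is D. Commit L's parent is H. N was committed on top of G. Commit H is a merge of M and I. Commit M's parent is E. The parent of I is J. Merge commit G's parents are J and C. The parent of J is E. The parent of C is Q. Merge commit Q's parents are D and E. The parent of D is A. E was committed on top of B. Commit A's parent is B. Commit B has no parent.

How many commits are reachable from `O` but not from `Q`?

6

Reachable from O: {B, E, H, I, J, L, M, O}.
Reachable from Q: {A, B, D, E, Q}.
In O's history but not Q's: {H, I, J, L, M, O} — 6 commits.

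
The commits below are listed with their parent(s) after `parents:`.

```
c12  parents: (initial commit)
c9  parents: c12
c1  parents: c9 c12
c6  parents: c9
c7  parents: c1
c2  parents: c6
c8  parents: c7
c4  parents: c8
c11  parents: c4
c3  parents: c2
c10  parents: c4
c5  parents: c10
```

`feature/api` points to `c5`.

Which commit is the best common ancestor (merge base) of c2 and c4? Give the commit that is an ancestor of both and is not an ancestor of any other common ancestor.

Ancestors of c2: {c12, c2, c6, c9}.
Ancestors of c4: {c1, c12, c4, c7, c8, c9}.
Common ancestors: {c12, c9}.
Among these, c9 is not an ancestor of any other common ancestor — it is the merge base.

c9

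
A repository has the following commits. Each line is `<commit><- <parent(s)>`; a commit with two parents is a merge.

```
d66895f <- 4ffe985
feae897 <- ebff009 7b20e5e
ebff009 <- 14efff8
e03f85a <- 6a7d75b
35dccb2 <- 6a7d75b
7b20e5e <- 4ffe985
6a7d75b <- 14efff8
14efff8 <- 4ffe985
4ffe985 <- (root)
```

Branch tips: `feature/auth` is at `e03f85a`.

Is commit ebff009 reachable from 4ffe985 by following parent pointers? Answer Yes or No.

No

Ancestors of 4ffe985: {4ffe985}.
ebff009 is not in that set, so it is not an ancestor of 4ffe985.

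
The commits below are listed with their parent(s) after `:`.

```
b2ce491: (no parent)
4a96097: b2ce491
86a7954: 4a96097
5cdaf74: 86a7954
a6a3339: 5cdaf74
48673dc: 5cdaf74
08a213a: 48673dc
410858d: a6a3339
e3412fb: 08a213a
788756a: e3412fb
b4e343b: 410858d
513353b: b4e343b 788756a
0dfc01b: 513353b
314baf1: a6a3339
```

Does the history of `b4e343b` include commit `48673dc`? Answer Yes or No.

Ancestors of b4e343b: {410858d, 4a96097, 5cdaf74, 86a7954, a6a3339, b2ce491, b4e343b}.
48673dc is not in that set, so it is not an ancestor of b4e343b.

No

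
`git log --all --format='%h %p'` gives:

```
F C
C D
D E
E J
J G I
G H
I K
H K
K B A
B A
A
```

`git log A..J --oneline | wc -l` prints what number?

Reachable from J: {A, B, G, H, I, J, K}.
Reachable from A: {A}.
In J's history but not A's: {B, G, H, I, J, K} — 6 commits.

6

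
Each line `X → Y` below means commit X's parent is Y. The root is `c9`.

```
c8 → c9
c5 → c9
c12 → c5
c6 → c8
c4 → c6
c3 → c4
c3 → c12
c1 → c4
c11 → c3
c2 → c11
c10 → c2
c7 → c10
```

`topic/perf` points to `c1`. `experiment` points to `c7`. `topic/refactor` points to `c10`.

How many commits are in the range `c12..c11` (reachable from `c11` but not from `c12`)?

Reachable from c11: {c11, c12, c3, c4, c5, c6, c8, c9}.
Reachable from c12: {c12, c5, c9}.
In c11's history but not c12's: {c11, c3, c4, c6, c8} — 5 commits.

5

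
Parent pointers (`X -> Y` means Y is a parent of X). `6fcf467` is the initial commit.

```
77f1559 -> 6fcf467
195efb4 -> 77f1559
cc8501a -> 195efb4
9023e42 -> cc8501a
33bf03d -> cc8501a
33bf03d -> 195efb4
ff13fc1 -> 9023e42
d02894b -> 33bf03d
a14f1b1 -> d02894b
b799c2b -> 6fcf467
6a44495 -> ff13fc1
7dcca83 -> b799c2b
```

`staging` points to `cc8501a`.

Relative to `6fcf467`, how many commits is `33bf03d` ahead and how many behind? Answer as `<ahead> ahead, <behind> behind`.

4 ahead, 0 behind

Reachable from 33bf03d: {195efb4, 33bf03d, 6fcf467, 77f1559, cc8501a}.
Reachable from 6fcf467: {6fcf467}.
Only in 33bf03d's history (ahead): {195efb4, 33bf03d, 77f1559, cc8501a} — 4.
Only in 6fcf467's history (behind): {} — 0.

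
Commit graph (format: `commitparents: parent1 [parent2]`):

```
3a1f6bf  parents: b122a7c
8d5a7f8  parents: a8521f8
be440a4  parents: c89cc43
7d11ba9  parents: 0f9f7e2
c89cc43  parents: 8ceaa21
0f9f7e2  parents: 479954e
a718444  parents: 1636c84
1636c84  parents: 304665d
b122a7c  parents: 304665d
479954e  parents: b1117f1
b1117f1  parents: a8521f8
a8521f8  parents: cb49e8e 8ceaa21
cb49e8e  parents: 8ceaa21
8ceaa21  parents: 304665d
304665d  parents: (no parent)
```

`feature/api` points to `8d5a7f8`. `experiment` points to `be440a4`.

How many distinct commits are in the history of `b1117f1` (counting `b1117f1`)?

5

Walking parent pointers from b1117f1: reachable set = {304665d, 8ceaa21, a8521f8, b1117f1, cb49e8e}.
That is 5 commits.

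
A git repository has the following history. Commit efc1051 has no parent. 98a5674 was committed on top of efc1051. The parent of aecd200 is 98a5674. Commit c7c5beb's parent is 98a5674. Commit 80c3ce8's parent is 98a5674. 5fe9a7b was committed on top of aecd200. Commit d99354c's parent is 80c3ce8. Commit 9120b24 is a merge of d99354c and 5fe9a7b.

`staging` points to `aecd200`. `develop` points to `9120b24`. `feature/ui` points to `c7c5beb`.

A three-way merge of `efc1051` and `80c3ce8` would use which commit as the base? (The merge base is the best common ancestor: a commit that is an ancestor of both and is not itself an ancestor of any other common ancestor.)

Ancestors of efc1051: {efc1051}.
Ancestors of 80c3ce8: {80c3ce8, 98a5674, efc1051}.
Common ancestors: {efc1051}.
The only common ancestor is efc1051, so it is the merge base.

efc1051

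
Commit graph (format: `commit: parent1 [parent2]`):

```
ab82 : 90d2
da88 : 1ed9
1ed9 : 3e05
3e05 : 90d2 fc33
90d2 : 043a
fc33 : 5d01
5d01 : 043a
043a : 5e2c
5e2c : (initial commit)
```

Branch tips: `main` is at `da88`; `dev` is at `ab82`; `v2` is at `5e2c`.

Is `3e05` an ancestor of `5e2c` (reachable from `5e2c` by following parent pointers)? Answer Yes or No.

No

Ancestors of 5e2c: {5e2c}.
3e05 is not in that set, so it is not an ancestor of 5e2c.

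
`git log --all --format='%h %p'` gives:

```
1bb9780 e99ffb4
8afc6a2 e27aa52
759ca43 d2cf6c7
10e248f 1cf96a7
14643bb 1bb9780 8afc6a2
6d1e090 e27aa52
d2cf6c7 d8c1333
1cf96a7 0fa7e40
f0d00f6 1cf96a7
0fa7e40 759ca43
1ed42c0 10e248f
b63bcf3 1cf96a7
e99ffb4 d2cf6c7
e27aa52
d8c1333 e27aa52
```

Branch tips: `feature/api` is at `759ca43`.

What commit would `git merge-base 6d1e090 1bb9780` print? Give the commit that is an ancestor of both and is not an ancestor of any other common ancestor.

e27aa52

Ancestors of 6d1e090: {6d1e090, e27aa52}.
Ancestors of 1bb9780: {1bb9780, d2cf6c7, d8c1333, e27aa52, e99ffb4}.
Common ancestors: {e27aa52}.
The only common ancestor is e27aa52, so it is the merge base.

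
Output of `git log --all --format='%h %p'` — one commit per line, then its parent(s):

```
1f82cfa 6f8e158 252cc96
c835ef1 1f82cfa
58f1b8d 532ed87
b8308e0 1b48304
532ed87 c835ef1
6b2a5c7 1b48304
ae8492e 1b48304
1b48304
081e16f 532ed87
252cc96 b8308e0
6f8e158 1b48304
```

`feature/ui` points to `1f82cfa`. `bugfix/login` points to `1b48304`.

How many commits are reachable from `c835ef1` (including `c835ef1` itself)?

6

Walking parent pointers from c835ef1: reachable set = {1b48304, 1f82cfa, 252cc96, 6f8e158, b8308e0, c835ef1}.
That is 6 commits.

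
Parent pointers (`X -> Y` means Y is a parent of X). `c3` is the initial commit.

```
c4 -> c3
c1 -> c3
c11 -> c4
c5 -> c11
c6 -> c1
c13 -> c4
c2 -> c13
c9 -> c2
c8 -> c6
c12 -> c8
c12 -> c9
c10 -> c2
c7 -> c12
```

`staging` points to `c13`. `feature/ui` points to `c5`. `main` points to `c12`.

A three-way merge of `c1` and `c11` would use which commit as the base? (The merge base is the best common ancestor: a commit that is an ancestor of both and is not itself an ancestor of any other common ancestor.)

Ancestors of c1: {c1, c3}.
Ancestors of c11: {c11, c3, c4}.
Common ancestors: {c3}.
The only common ancestor is c3, so it is the merge base.

c3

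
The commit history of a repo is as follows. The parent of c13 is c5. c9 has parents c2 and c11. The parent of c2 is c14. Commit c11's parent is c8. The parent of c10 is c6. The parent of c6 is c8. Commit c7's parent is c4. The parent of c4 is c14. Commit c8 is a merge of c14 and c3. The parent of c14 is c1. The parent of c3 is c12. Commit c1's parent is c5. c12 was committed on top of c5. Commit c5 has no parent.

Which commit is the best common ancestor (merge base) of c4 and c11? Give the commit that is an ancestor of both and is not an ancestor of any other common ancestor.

Ancestors of c4: {c1, c14, c4, c5}.
Ancestors of c11: {c1, c11, c12, c14, c3, c5, c8}.
Common ancestors: {c1, c14, c5}.
Among these, c14 is not an ancestor of any other common ancestor — it is the merge base.

c14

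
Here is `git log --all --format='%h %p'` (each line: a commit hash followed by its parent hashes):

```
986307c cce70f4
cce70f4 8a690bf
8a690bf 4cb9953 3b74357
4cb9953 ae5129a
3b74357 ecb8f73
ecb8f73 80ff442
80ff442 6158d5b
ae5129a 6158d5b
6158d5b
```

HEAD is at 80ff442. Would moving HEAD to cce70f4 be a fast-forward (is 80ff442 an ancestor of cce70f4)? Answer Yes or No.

A fast-forward from 80ff442 to cce70f4 is possible iff 80ff442 is an ancestor of cce70f4.
Ancestors of cce70f4: {3b74357, 4cb9953, 6158d5b, 80ff442, 8a690bf, ae5129a, cce70f4, ecb8f73}.
80ff442 is among them, so fast-forward is possible.

Yes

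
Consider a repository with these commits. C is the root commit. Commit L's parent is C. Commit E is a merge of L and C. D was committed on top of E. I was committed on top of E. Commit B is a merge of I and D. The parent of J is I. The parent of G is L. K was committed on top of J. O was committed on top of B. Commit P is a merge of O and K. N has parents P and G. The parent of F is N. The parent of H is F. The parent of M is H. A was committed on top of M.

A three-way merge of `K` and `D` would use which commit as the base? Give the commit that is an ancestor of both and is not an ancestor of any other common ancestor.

Ancestors of K: {C, E, I, J, K, L}.
Ancestors of D: {C, D, E, L}.
Common ancestors: {C, E, L}.
Among these, E is not an ancestor of any other common ancestor — it is the merge base.

E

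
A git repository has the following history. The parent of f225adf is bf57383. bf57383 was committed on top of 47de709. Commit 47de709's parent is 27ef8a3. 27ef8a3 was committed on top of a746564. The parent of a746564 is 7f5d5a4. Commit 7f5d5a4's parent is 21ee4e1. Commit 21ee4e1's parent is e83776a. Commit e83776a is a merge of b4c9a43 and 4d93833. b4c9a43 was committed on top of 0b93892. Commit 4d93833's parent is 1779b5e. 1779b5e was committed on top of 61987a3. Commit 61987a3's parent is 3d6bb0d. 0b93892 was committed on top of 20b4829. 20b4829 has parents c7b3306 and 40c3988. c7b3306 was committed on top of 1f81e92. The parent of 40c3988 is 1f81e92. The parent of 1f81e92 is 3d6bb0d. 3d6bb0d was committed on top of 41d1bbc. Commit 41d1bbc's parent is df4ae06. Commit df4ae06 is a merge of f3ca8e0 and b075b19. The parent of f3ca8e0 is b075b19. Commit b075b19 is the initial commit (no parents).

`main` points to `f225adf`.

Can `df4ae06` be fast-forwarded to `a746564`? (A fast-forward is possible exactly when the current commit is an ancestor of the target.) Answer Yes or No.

Yes

A fast-forward from df4ae06 to a746564 is possible iff df4ae06 is an ancestor of a746564.
Ancestors of a746564: {0b93892, 1779b5e, 1f81e92, 20b4829, 21ee4e1, 3d6bb0d, 40c3988, 41d1bbc, 4d93833, 61987a3, 7f5d5a4, a746564, b075b19, b4c9a43, c7b3306, df4ae06, e83776a, f3ca8e0}.
df4ae06 is among them, so fast-forward is possible.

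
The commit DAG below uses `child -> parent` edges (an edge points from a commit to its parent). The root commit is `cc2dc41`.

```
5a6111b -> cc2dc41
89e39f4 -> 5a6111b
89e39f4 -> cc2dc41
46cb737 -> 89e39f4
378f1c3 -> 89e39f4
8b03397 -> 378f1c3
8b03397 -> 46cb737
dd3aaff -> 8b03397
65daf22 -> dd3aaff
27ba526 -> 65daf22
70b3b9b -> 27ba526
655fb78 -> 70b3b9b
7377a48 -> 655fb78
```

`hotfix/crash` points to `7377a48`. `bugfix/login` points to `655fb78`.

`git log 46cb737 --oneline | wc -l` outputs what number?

Walking parent pointers from 46cb737: reachable set = {46cb737, 5a6111b, 89e39f4, cc2dc41}.
That is 4 commits.

4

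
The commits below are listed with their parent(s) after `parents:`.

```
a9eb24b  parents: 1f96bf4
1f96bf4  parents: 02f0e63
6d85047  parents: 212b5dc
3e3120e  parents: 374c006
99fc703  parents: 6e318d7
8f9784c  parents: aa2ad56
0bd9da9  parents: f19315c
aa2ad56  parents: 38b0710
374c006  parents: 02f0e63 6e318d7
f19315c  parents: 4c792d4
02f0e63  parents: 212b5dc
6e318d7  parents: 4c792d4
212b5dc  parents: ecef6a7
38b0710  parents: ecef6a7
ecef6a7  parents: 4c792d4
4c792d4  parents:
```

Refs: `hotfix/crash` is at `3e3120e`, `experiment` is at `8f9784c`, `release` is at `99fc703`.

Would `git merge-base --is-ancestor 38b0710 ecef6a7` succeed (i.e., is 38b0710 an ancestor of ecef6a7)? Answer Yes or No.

No

Ancestors of ecef6a7: {4c792d4, ecef6a7}.
38b0710 is not in that set, so it is not an ancestor of ecef6a7.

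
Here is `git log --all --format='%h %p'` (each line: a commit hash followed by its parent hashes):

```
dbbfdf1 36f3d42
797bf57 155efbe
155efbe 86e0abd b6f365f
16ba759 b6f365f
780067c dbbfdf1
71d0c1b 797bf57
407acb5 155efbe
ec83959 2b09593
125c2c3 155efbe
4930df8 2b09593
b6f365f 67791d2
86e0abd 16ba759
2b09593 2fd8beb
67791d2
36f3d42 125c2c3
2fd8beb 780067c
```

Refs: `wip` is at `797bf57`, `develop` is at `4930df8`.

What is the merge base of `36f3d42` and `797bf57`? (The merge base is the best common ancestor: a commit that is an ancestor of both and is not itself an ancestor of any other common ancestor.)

Ancestors of 36f3d42: {125c2c3, 155efbe, 16ba759, 36f3d42, 67791d2, 86e0abd, b6f365f}.
Ancestors of 797bf57: {155efbe, 16ba759, 67791d2, 797bf57, 86e0abd, b6f365f}.
Common ancestors: {155efbe, 16ba759, 67791d2, 86e0abd, b6f365f}.
Among these, 155efbe is not an ancestor of any other common ancestor — it is the merge base.

155efbe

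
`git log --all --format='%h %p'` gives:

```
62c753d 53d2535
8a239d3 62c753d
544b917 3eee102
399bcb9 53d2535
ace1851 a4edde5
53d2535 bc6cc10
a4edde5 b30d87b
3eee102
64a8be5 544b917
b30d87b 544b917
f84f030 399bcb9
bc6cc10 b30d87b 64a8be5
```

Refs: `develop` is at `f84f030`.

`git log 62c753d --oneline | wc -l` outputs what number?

Walking parent pointers from 62c753d: reachable set = {3eee102, 53d2535, 544b917, 62c753d, 64a8be5, b30d87b, bc6cc10}.
That is 7 commits.

7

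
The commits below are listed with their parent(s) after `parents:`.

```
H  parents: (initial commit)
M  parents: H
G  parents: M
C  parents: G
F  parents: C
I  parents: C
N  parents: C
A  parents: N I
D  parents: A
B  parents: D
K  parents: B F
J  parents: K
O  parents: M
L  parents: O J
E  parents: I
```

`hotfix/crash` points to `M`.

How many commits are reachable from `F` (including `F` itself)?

Walking parent pointers from F: reachable set = {C, F, G, H, M}.
That is 5 commits.

5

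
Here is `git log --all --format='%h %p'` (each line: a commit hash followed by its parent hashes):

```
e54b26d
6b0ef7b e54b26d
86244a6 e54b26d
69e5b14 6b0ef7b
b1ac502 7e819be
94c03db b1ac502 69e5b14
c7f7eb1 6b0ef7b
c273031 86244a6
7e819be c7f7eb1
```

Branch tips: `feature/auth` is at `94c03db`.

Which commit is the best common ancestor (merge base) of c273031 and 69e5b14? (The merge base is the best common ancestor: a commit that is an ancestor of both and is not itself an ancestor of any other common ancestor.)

Ancestors of c273031: {86244a6, c273031, e54b26d}.
Ancestors of 69e5b14: {69e5b14, 6b0ef7b, e54b26d}.
Common ancestors: {e54b26d}.
The only common ancestor is e54b26d, so it is the merge base.

e54b26d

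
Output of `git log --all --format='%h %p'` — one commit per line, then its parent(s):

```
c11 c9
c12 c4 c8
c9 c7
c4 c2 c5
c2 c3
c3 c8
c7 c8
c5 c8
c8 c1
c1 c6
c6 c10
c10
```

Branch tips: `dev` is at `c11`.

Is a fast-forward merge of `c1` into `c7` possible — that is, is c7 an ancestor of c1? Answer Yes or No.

A fast-forward from c7 to c1 is possible iff c7 is an ancestor of c1.
Ancestors of c1: {c1, c10, c6}.
c7 is not among them, so fast-forward is not possible.

No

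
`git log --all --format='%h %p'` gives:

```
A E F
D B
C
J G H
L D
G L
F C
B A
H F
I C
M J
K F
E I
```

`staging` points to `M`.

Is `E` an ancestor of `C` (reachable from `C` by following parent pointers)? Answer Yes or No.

Ancestors of C: {C}.
E is not in that set, so it is not an ancestor of C.

No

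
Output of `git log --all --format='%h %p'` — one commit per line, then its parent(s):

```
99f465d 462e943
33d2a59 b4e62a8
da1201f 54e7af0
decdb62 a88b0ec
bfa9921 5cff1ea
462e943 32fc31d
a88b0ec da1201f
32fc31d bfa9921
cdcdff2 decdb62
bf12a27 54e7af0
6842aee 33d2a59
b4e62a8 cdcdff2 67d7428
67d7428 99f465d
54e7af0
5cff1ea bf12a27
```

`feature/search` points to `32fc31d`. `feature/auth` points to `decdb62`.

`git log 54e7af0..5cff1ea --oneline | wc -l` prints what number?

Reachable from 5cff1ea: {54e7af0, 5cff1ea, bf12a27}.
Reachable from 54e7af0: {54e7af0}.
In 5cff1ea's history but not 54e7af0's: {5cff1ea, bf12a27} — 2 commits.

2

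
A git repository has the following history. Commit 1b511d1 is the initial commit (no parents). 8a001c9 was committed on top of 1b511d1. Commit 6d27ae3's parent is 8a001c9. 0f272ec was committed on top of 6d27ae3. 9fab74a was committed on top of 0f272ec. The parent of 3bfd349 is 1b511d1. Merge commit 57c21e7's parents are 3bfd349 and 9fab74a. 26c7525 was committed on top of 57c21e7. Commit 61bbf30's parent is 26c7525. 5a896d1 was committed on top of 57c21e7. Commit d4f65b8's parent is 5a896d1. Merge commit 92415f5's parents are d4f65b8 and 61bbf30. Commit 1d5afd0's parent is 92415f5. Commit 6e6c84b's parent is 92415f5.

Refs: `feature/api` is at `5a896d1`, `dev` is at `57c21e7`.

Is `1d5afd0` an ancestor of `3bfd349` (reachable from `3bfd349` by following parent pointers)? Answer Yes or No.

Ancestors of 3bfd349: {1b511d1, 3bfd349}.
1d5afd0 is not in that set, so it is not an ancestor of 3bfd349.

No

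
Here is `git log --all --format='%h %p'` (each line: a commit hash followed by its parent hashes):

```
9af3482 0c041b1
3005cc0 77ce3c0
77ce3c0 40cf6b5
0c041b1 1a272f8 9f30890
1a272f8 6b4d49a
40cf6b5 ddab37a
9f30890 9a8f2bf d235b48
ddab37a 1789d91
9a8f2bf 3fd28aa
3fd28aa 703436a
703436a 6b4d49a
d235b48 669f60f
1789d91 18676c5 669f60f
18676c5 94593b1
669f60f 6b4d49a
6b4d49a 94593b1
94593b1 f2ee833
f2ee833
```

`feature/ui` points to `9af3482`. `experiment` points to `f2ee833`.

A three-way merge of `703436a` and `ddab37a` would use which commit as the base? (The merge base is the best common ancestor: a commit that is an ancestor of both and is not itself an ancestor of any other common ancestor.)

6b4d49a

Ancestors of 703436a: {6b4d49a, 703436a, 94593b1, f2ee833}.
Ancestors of ddab37a: {1789d91, 18676c5, 669f60f, 6b4d49a, 94593b1, ddab37a, f2ee833}.
Common ancestors: {6b4d49a, 94593b1, f2ee833}.
Among these, 6b4d49a is not an ancestor of any other common ancestor — it is the merge base.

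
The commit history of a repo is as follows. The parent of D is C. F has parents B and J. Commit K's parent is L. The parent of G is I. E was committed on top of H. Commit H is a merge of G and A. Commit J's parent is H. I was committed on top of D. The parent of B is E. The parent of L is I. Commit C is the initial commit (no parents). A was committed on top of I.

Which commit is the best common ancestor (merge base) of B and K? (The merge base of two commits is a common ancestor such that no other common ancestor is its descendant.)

I

Ancestors of B: {A, B, C, D, E, G, H, I}.
Ancestors of K: {C, D, I, K, L}.
Common ancestors: {C, D, I}.
Among these, I is not an ancestor of any other common ancestor — it is the merge base.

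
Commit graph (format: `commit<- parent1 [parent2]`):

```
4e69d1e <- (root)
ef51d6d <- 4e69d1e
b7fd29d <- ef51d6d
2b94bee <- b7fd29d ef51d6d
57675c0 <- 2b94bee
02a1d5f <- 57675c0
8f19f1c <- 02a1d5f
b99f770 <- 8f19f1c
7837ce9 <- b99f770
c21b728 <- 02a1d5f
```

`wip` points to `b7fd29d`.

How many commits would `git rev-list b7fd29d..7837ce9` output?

Reachable from 7837ce9: {02a1d5f, 2b94bee, 4e69d1e, 57675c0, 7837ce9, 8f19f1c, b7fd29d, b99f770, ef51d6d}.
Reachable from b7fd29d: {4e69d1e, b7fd29d, ef51d6d}.
In 7837ce9's history but not b7fd29d's: {02a1d5f, 2b94bee, 57675c0, 7837ce9, 8f19f1c, b99f770} — 6 commits.

6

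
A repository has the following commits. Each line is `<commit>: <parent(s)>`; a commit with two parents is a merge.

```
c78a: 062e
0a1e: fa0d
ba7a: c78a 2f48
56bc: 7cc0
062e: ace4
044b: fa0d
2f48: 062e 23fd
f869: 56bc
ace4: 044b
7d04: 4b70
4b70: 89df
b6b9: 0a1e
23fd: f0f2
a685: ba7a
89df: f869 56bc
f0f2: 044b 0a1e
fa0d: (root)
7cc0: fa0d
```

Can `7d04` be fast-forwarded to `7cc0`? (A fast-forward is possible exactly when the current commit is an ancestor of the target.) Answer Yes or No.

A fast-forward from 7d04 to 7cc0 is possible iff 7d04 is an ancestor of 7cc0.
Ancestors of 7cc0: {7cc0, fa0d}.
7d04 is not among them, so fast-forward is not possible.

No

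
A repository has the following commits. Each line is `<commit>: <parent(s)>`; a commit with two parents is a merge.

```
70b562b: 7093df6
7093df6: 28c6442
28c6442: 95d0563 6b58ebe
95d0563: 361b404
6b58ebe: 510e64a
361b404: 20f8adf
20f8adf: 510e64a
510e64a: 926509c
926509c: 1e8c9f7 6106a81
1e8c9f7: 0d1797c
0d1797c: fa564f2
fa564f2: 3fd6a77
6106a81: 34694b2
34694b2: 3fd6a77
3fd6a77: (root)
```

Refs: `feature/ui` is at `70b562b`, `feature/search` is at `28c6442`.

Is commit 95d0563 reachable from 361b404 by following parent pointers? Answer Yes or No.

Ancestors of 361b404: {0d1797c, 1e8c9f7, 20f8adf, 34694b2, 361b404, 3fd6a77, 510e64a, 6106a81, 926509c, fa564f2}.
95d0563 is not in that set, so it is not an ancestor of 361b404.

No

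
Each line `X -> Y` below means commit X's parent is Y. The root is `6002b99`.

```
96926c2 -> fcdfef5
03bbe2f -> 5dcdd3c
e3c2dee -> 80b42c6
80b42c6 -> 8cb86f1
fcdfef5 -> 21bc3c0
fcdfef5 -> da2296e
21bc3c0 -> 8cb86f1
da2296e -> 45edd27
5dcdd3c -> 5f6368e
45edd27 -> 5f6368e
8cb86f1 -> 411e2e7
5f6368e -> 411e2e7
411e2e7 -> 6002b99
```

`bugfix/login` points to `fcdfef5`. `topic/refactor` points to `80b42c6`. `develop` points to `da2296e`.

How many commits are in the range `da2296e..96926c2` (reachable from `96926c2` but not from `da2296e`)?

4

Reachable from 96926c2: {21bc3c0, 411e2e7, 45edd27, 5f6368e, 6002b99, 8cb86f1, 96926c2, da2296e, fcdfef5}.
Reachable from da2296e: {411e2e7, 45edd27, 5f6368e, 6002b99, da2296e}.
In 96926c2's history but not da2296e's: {21bc3c0, 8cb86f1, 96926c2, fcdfef5} — 4 commits.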